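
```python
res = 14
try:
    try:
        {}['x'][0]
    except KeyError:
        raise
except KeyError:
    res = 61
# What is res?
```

Step-by-step execution trace:
1. Inner try: `{}['x'][0]` raises KeyError.
2. Inner `except KeyError` matches; bare `raise` re-raises the same KeyError.
3. Outer `except KeyError` matches → res = 61.
Result: 61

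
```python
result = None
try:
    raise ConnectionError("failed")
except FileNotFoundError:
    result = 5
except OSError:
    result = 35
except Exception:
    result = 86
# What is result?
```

Step-by-step execution trace:
1. `raise ConnectionError(...)` raises ConnectionError.
2. `except FileNotFoundError` does not match (ConnectionError is not a subclass of FileNotFoundError); skipped.
3. `except OSError` matches (ConnectionError is a subclass of OSError) → result = 35.
4. `except Exception` is not reached.
Result: 35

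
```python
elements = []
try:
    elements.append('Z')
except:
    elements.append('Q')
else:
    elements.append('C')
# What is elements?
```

Step-by-step execution trace:
1. try: `elements.append('Z')` → elements = ['Z']. No exception raised.
2. `except` is skipped.
3. `else` runs (try completed without exception): `elements.append('C')` → elements = ['Z', 'C'].
Result: ['Z', 'C']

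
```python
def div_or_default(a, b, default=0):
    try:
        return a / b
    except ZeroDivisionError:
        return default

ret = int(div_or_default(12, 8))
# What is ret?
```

Step-by-step execution trace:
1. `div_or_default(12, 8)` enters try: `return 12 / 8` → returns 1.5. No exception raised.
2. `except ZeroDivisionError` is skipped.
3. `int(1.5)` → 1 → ret = 1.
Result: 1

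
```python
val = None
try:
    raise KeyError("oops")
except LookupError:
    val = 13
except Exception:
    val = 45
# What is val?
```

Step-by-step execution trace:
1. `raise KeyError(...)` raises KeyError.
2. `except LookupError` matches (KeyError is a subclass of LookupError) → val = 13.
3. `except Exception` is not reached.
Result: 13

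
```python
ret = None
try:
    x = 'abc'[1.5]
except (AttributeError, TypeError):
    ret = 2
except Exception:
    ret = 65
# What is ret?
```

Step-by-step execution trace:
1. `x = 'abc'[1.5]` raises TypeError.
2. `except (AttributeError, TypeError)` matches (TypeError is in the tuple) → ret = 2.
3. `except Exception` is not reached.
Result: 2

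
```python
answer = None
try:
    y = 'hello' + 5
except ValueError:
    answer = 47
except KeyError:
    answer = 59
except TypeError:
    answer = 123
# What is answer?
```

Step-by-step execution trace:
1. `y = 'hello' + 5` raises TypeError.
2. `except ValueError` does not match TypeError; skipped.
3. `except KeyError` does not match TypeError; skipped.
4. `except TypeError` matches → answer = 123.
Result: 123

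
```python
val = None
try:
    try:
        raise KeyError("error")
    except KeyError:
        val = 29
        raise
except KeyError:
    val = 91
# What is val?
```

Step-by-step execution trace:
1. Inner try: `raise KeyError("error")` raises KeyError.
2. Inner `except KeyError` matches → val = 29.
3. bare `raise` re-raises the same KeyError.
4. Outer `except KeyError` matches → val = 91.
Result: 91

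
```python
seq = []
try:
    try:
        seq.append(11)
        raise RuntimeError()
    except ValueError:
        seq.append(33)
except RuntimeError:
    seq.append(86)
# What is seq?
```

Step-by-step execution trace:
1. Inner try: `seq.append(11)` → seq = [11].
2. `raise RuntimeError()` raises RuntimeError.
3. Inner `except ValueError` does not match RuntimeError; exception propagates to outer try.
4. Outer `except RuntimeError` matches → `seq.append(86)` → seq = [11, 86].
Result: [11, 86]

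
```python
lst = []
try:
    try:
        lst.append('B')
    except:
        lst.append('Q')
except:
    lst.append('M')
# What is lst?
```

Step-by-step execution trace:
1. Inner try: `lst.append('B')` → lst = ['B']. No exception raised.
2. Inner `except` is skipped.
3. Inner try completes normally; outer `except` is skipped.
Result: ['B']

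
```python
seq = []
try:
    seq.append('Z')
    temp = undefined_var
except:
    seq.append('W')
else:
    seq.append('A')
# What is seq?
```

Step-by-step execution trace:
1. try: `seq.append('Z')` → seq = ['Z'].
2. `temp = undefined_var` raises NameError.
3. bare `except` matches → `seq.append('W')` → seq = ['Z', 'W'].
4. `else` is skipped (an exception was raised).
Result: ['Z', 'W']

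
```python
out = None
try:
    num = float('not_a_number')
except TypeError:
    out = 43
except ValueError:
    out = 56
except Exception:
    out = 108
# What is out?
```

Step-by-step execution trace:
1. `num = float('not_a_number')` raises ValueError.
2. `except TypeError` does not match ValueError; skipped.
3. `except ValueError` matches → out = 56.
4. Remaining except clauses are skipped.
Result: 56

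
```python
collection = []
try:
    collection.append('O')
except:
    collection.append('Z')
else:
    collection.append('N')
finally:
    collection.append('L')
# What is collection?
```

Step-by-step execution trace:
1. try: `collection.append('O')` → collection = ['O']. No exception raised.
2. `except` is skipped.
3. `else` runs: `collection.append('N')` → collection = ['O', 'N'].
4. `finally` always runs: `collection.append('L')` → collection = ['O', 'N', 'L'].
Result: ['O', 'N', 'L']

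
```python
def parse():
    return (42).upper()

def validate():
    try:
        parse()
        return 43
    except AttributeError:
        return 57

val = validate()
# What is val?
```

Step-by-step execution trace:
1. `validate()` calls `parse()`.
2. `parse()` evaluates `(42).upper()`, which raises AttributeError; it propagates to the caller.
3. `return 43` is not reached.
4. `except AttributeError` in validate matches → returns 57.
5. val = 57.
Result: 57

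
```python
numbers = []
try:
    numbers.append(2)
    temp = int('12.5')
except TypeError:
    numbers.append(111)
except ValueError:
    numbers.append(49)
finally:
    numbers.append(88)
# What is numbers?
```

Step-by-step execution trace:
1. try: `numbers.append(2)` → numbers = [2].
2. `temp = int('12.5')` raises ValueError.
3. `except TypeError` does not match ValueError; skipped.
4. `except ValueError` matches → `numbers.append(49)` → numbers = [2, 49].
5. finally always runs: `numbers.append(88)` → numbers = [2, 49, 88].
Result: [2, 49, 88]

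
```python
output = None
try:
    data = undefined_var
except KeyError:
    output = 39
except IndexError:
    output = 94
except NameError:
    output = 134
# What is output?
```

Step-by-step execution trace:
1. `data = undefined_var` raises NameError.
2. `except KeyError` does not match NameError; skipped.
3. `except IndexError` does not match NameError; skipped.
4. `except NameError` matches → output = 134.
Result: 134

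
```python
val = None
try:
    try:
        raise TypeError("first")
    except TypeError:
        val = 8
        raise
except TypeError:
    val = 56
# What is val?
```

Step-by-step execution trace:
1. Inner try: `raise TypeError("first")` raises TypeError.
2. Inner `except TypeError` matches → val = 8.
3. bare `raise` re-raises the same TypeError.
4. Outer `except TypeError` matches → val = 56.
Result: 56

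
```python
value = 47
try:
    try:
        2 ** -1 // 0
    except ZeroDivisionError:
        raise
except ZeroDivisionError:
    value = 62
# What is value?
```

Step-by-step execution trace:
1. Inner try: `2 ** -1 // 0` raises ZeroDivisionError.
2. Inner `except ZeroDivisionError` matches; bare `raise` re-raises the same ZeroDivisionError.
3. Outer `except ZeroDivisionError` matches → value = 62.
Result: 62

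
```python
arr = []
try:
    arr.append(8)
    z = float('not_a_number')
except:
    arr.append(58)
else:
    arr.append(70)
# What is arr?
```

Step-by-step execution trace:
1. try: `arr.append(8)` → arr = [8].
2. `z = float('not_a_number')` raises ValueError.
3. bare `except` matches → `arr.append(58)` → arr = [8, 58].
4. `else` is skipped (an exception was raised).
Result: [8, 58]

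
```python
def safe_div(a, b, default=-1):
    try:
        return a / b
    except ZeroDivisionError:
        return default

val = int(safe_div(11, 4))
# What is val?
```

Step-by-step execution trace:
1. `safe_div(11, 4)` enters try: `return 11 / 4` → returns 2.75. No exception raised.
2. `except ZeroDivisionError` is skipped.
3. `int(2.75)` → 2 → val = 2.
Result: 2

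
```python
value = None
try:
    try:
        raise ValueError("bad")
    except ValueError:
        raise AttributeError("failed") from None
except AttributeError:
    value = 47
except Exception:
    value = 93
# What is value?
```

Step-by-step execution trace:
1. Inner try raises ValueError; inner `except ValueError` catches it.
2. `raise AttributeError(...) from None` raises AttributeError (from None suppresses __context__, but the active exception is still AttributeError).
3. Outer `except AttributeError` matches → value = 47.
4. `except Exception` is not reached.
Result: 47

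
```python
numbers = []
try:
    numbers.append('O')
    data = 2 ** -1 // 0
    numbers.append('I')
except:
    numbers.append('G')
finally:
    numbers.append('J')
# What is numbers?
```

Step-by-step execution trace:
1. try: `numbers.append('O')` → numbers = ['O'].
2. `data = 2 ** -1 // 0` raises ZeroDivisionError; `numbers.append('I')` is not reached.
3. bare `except` matches → `numbers.append('G')` → numbers = ['O', 'G'].
4. finally always runs: `numbers.append('J')` → numbers = ['O', 'G', 'J'].
Result: ['O', 'G', 'J']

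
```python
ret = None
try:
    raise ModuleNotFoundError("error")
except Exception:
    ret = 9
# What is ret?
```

Step-by-step execution trace:
1. `raise ModuleNotFoundError(...)` raises ModuleNotFoundError.
2. `except Exception` matches (ModuleNotFoundError is a subclass of Exception) → ret = 9.
Result: 9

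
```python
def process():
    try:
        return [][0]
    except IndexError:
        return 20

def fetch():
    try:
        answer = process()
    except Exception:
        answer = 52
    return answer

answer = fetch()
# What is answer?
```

Step-by-step execution trace:
1. `fetch()` calls `process()`.
2. In process: `[][0]` raises IndexError; `except IndexError` catches it → returns 20.
3. In fetch: `answer = process()` → answer = 20. No exception reaches fetch.
4. `except Exception` is skipped; fetch returns 20.
5. answer = 20.
Result: 20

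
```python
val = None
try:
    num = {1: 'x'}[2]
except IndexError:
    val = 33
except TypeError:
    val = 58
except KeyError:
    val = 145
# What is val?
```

Step-by-step execution trace:
1. `num = {1: 'x'}[2]` raises KeyError.
2. `except IndexError` does not match KeyError; skipped.
3. `except TypeError` does not match KeyError; skipped.
4. `except KeyError` matches → val = 145.
Result: 145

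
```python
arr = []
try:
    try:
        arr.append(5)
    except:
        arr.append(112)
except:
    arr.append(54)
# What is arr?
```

Step-by-step execution trace:
1. Inner try: `arr.append(5)` → arr = [5]. No exception raised.
2. Inner `except` is skipped.
3. Inner try completes normally; outer `except` is skipped.
Result: [5]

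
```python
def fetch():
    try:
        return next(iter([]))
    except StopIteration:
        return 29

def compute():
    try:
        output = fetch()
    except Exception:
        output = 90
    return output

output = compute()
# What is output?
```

Step-by-step execution trace:
1. `compute()` calls `fetch()`.
2. In fetch: `next(iter([]))` raises StopIteration; `except StopIteration` catches it → returns 29.
3. In compute: `output = fetch()` → output = 29. No exception reaches compute.
4. `except Exception` is skipped; compute returns 29.
5. output = 29.
Result: 29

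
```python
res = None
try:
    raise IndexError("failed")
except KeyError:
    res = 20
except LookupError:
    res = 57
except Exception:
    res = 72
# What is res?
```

Step-by-step execution trace:
1. `raise IndexError(...)` raises IndexError.
2. `except KeyError` does not match (IndexError is not a subclass of KeyError); skipped.
3. `except LookupError` matches (IndexError is a subclass of LookupError) → res = 57.
4. `except Exception` is not reached.
Result: 57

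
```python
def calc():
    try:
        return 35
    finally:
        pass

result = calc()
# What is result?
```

Step-by-step execution trace:
1. `calc()` enters try: `return 35` sets pending return value 35.
2. Before returning, `finally: pass` runs (no effect).
3. calc() returns 35 → result = 35.
Result: 35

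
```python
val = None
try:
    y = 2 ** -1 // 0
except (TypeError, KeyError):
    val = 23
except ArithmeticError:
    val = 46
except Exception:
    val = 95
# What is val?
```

Step-by-step execution trace:
1. `y = 2 ** -1 // 0` raises ZeroDivisionError.
2. `except (TypeError, KeyError)` does not match ZeroDivisionError; skipped.
3. `except ArithmeticError` matches (ZeroDivisionError is a subclass of ArithmeticError) → val = 46.
4. `except Exception` is not reached.
Result: 46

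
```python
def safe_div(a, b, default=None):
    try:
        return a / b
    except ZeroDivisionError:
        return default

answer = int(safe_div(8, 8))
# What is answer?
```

Step-by-step execution trace:
1. `safe_div(8, 8)` enters try: `return 8 / 8` → returns 1.0. No exception raised.
2. `except ZeroDivisionError` is skipped.
3. `int(1.0)` → 1 → answer = 1.
Result: 1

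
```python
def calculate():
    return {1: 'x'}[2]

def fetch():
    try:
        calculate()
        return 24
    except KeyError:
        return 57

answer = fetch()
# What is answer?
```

Step-by-step execution trace:
1. `fetch()` calls `calculate()`.
2. `calculate()` evaluates `{1: 'x'}[2]`, which raises KeyError; it propagates to the caller.
3. `return 24` is not reached.
4. `except KeyError` in fetch matches → returns 57.
5. answer = 57.
Result: 57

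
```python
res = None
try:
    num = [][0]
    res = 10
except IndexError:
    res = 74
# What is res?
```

Step-by-step execution trace:
1. `num = [][0]` raises IndexError.
2. `res = 10` is not reached.
3. `except IndexError` matches → res = 74.
Result: 74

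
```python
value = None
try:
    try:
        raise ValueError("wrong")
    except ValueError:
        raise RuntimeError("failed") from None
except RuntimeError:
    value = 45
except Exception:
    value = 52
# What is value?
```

Step-by-step execution trace:
1. Inner try raises ValueError; inner `except ValueError` catches it.
2. `raise RuntimeError(...) from None` raises RuntimeError (from None suppresses __context__, but the active exception is still RuntimeError).
3. Outer `except RuntimeError` matches → value = 45.
4. `except Exception` is not reached.
Result: 45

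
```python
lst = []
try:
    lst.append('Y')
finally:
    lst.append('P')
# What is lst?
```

Step-by-step execution trace:
1. try: `lst.append('Y')` → lst = ['Y'].
2. The try body completes without raising.
3. finally always runs: `lst.append('P')` → lst = ['Y', 'P'].
Result: ['Y', 'P']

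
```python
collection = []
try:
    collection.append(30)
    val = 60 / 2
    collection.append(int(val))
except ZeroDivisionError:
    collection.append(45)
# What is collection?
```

Step-by-step execution trace:
1. try: `collection.append(30)` → collection = [30].
2. `val = 60 / 2` → val = 30.0. No exception raised.
3. `collection.append(int(val))` → collection = [30, 30].
4. `except ZeroDivisionError` is skipped (no exception was raised).
Result: [30, 30]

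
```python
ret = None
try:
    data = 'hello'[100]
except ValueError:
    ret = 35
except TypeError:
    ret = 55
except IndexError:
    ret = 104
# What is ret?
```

Step-by-step execution trace:
1. `data = 'hello'[100]` raises IndexError.
2. `except ValueError` does not match IndexError; skipped.
3. `except TypeError` does not match IndexError; skipped.
4. `except IndexError` matches → ret = 104.
Result: 104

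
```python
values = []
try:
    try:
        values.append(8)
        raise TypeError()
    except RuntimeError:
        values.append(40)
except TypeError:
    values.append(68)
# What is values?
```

Step-by-step execution trace:
1. Inner try: `values.append(8)` → values = [8].
2. `raise TypeError()` raises TypeError.
3. Inner `except RuntimeError` does not match TypeError; exception propagates to outer try.
4. Outer `except TypeError` matches → `values.append(68)` → values = [8, 68].
Result: [8, 68]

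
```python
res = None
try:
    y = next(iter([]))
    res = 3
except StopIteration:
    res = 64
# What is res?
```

Step-by-step execution trace:
1. `y = next(iter([]))` raises StopIteration.
2. `res = 3` is not reached.
3. `except StopIteration` matches → res = 64.
Result: 64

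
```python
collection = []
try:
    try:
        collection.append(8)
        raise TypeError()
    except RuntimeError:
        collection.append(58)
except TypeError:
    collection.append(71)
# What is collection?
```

Step-by-step execution trace:
1. Inner try: `collection.append(8)` → collection = [8].
2. `raise TypeError()` raises TypeError.
3. Inner `except RuntimeError` does not match TypeError; exception propagates to outer try.
4. Outer `except TypeError` matches → `collection.append(71)` → collection = [8, 71].
Result: [8, 71]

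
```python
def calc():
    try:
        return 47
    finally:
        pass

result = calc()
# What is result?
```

Step-by-step execution trace:
1. `calc()` enters try: `return 47` sets pending return value 47.
2. Before returning, `finally: pass` runs (no effect).
3. calc() returns 47 → result = 47.
Result: 47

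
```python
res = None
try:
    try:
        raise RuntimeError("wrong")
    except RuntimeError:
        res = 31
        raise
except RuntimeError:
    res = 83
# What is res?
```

Step-by-step execution trace:
1. Inner try: `raise RuntimeError("wrong")` raises RuntimeError.
2. Inner `except RuntimeError` matches → res = 31.
3. bare `raise` re-raises the same RuntimeError.
4. Outer `except RuntimeError` matches → res = 83.
Result: 83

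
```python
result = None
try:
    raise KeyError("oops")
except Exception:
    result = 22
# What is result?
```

Step-by-step execution trace:
1. `raise KeyError(...)` raises KeyError.
2. `except Exception` matches (KeyError is a subclass of Exception) → result = 22.
Result: 22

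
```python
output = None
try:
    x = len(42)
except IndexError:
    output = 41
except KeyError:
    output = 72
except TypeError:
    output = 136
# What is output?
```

Step-by-step execution trace:
1. `x = len(42)` raises TypeError.
2. `except IndexError` does not match TypeError; skipped.
3. `except KeyError` does not match TypeError; skipped.
4. `except TypeError` matches → output = 136.
Result: 136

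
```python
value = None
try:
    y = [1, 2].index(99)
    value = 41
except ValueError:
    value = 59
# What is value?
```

Step-by-step execution trace:
1. `y = [1, 2].index(99)` raises ValueError.
2. `value = 41` is not reached.
3. `except ValueError` matches → value = 59.
Result: 59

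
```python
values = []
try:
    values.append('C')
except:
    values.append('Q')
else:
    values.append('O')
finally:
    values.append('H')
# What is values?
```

Step-by-step execution trace:
1. try: `values.append('C')` → values = ['C']. No exception raised.
2. `except` is skipped.
3. `else` runs: `values.append('O')` → values = ['C', 'O'].
4. `finally` always runs: `values.append('H')` → values = ['C', 'O', 'H'].
Result: ['C', 'O', 'H']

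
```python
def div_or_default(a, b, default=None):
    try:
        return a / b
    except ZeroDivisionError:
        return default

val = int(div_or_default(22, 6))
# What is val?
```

Step-by-step execution trace:
1. `div_or_default(22, 6)` enters try: `return 22 / 6` → returns 3.6666666666666665. No exception raised.
2. `except ZeroDivisionError` is skipped.
3. `int(3.6666666666666665)` → 3 → val = 3.
Result: 3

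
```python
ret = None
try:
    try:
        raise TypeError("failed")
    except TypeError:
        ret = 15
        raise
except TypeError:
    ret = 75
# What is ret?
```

Step-by-step execution trace:
1. Inner try: `raise TypeError("failed")` raises TypeError.
2. Inner `except TypeError` matches → ret = 15.
3. bare `raise` re-raises the same TypeError.
4. Outer `except TypeError` matches → ret = 75.
Result: 75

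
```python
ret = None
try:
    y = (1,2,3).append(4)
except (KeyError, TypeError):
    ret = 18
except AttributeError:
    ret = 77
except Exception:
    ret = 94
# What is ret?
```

Step-by-step execution trace:
1. `y = (1,2,3).append(4)` raises AttributeError.
2. `except (KeyError, TypeError)` does not match AttributeError; skipped.
3. `except AttributeError` matches (exact type match) → ret = 77.
4. `except Exception` is not reached.
Result: 77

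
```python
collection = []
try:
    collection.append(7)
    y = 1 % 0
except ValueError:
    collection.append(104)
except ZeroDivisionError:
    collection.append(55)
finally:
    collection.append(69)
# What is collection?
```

Step-by-step execution trace:
1. try: `collection.append(7)` → collection = [7].
2. `y = 1 % 0` raises ZeroDivisionError.
3. `except ValueError` does not match ZeroDivisionError; skipped.
4. `except ZeroDivisionError` matches → `collection.append(55)` → collection = [7, 55].
5. finally always runs: `collection.append(69)` → collection = [7, 55, 69].
Result: [7, 55, 69]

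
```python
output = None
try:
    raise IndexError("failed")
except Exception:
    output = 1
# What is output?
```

Step-by-step execution trace:
1. `raise IndexError(...)` raises IndexError.
2. `except Exception` matches (IndexError is a subclass of Exception) → output = 1.
Result: 1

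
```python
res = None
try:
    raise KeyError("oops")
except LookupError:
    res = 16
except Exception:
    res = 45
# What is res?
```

Step-by-step execution trace:
1. `raise KeyError(...)` raises KeyError.
2. `except LookupError` matches (KeyError is a subclass of LookupError) → res = 16.
3. `except Exception` is not reached.
Result: 16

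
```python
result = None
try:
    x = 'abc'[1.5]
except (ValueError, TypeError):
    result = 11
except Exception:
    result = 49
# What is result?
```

Step-by-step execution trace:
1. `x = 'abc'[1.5]` raises TypeError.
2. `except (ValueError, TypeError)` matches (TypeError is in the tuple) → result = 11.
3. `except Exception` is not reached.
Result: 11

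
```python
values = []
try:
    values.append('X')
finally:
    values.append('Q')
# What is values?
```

Step-by-step execution trace:
1. try: `values.append('X')` → values = ['X'].
2. The try body completes without raising.
3. finally always runs: `values.append('Q')` → values = ['X', 'Q'].
Result: ['X', 'Q']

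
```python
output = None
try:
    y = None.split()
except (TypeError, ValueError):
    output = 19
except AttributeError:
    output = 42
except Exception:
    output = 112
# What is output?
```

Step-by-step execution trace:
1. `y = None.split()` raises AttributeError.
2. `except (TypeError, ValueError)` does not match AttributeError; skipped.
3. `except AttributeError` matches (exact type match) → output = 42.
4. `except Exception` is not reached.
Result: 42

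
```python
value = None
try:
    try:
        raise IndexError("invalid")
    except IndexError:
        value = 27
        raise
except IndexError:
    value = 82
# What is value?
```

Step-by-step execution trace:
1. Inner try: `raise IndexError("invalid")` raises IndexError.
2. Inner `except IndexError` matches → value = 27.
3. bare `raise` re-raises the same IndexError.
4. Outer `except IndexError` matches → value = 82.
Result: 82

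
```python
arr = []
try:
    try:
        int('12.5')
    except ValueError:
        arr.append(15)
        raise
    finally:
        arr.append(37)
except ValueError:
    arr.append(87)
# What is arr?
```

Step-by-step execution trace:
1. Inner try: `int('12.5')` raises ValueError.
2. Inner `except ValueError` matches → `arr.append(15)` → arr = [15].
3. bare `raise` re-raises ValueError.
4. Inner `finally` runs during unwinding: `arr.append(37)` → arr = [15, 37].
5. Outer `except ValueError` matches → `arr.append(87)` → arr = [15, 37, 87].
Result: [15, 37, 87]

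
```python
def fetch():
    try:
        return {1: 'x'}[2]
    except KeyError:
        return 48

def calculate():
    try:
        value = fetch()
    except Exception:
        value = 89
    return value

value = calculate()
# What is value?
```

Step-by-step execution trace:
1. `calculate()` calls `fetch()`.
2. In fetch: `{1: 'x'}[2]` raises KeyError; `except KeyError` catches it → returns 48.
3. In calculate: `value = fetch()` → value = 48. No exception reaches calculate.
4. `except Exception` is skipped; calculate returns 48.
5. value = 48.
Result: 48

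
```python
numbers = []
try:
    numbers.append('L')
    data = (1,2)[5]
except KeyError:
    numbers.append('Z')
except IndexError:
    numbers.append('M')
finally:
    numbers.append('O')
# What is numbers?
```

Step-by-step execution trace:
1. try: `numbers.append('L')` → numbers = ['L'].
2. `data = (1,2)[5]` raises IndexError.
3. `except KeyError` does not match IndexError; skipped.
4. `except IndexError` matches → `numbers.append('M')` → numbers = ['L', 'M'].
5. finally always runs: `numbers.append('O')` → numbers = ['L', 'M', 'O'].
Result: ['L', 'M', 'O']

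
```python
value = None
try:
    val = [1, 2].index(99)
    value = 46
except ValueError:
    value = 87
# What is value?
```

Step-by-step execution trace:
1. `val = [1, 2].index(99)` raises ValueError.
2. `value = 46` is not reached.
3. `except ValueError` matches → value = 87.
Result: 87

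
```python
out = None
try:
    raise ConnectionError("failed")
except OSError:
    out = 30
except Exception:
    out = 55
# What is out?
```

Step-by-step execution trace:
1. `raise ConnectionError(...)` raises ConnectionError.
2. `except OSError` matches (ConnectionError is a subclass of OSError) → out = 30.
3. `except Exception` is not reached.
Result: 30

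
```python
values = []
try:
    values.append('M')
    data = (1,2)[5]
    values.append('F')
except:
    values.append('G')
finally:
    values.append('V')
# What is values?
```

Step-by-step execution trace:
1. try: `values.append('M')` → values = ['M'].
2. `data = (1,2)[5]` raises IndexError; `values.append('F')` is not reached.
3. bare `except` matches → `values.append('G')` → values = ['M', 'G'].
4. finally always runs: `values.append('V')` → values = ['M', 'G', 'V'].
Result: ['M', 'G', 'V']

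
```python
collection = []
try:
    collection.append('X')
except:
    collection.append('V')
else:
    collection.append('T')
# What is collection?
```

Step-by-step execution trace:
1. try: `collection.append('X')` → collection = ['X']. No exception raised.
2. `except` is skipped.
3. `else` runs (try completed without exception): `collection.append('T')` → collection = ['X', 'T'].
Result: ['X', 'T']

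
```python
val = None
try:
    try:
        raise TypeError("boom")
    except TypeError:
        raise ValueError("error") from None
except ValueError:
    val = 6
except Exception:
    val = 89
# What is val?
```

Step-by-step execution trace:
1. Inner try raises TypeError; inner `except TypeError` catches it.
2. `raise ValueError(...) from None` raises ValueError (from None suppresses __context__, but the active exception is still ValueError).
3. Outer `except ValueError` matches → val = 6.
4. `except Exception` is not reached.
Result: 6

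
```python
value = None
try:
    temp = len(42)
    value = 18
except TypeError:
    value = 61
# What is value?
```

Step-by-step execution trace:
1. `temp = len(42)` raises TypeError.
2. `value = 18` is not reached.
3. `except TypeError` matches → value = 61.
Result: 61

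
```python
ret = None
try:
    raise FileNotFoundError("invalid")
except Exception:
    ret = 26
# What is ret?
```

Step-by-step execution trace:
1. `raise FileNotFoundError(...)` raises FileNotFoundError.
2. `except Exception` matches (FileNotFoundError is a subclass of Exception) → ret = 26.
Result: 26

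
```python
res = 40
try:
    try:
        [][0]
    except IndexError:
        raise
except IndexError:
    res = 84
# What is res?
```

Step-by-step execution trace:
1. Inner try: `[][0]` raises IndexError.
2. Inner `except IndexError` matches; bare `raise` re-raises the same IndexError.
3. Outer `except IndexError` matches → res = 84.
Result: 84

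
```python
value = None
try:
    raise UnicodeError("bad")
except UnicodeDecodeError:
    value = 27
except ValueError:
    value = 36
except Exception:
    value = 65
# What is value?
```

Step-by-step execution trace:
1. `raise UnicodeError(...)` raises UnicodeError.
2. `except UnicodeDecodeError` does not match (UnicodeError is not a subclass of UnicodeDecodeError); skipped.
3. `except ValueError` matches (UnicodeError is a subclass of ValueError) → value = 36.
4. `except Exception` is not reached.
Result: 36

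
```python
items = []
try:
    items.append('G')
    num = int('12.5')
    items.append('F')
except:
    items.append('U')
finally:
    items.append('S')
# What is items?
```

Step-by-step execution trace:
1. try: `items.append('G')` → items = ['G'].
2. `num = int('12.5')` raises ValueError; `items.append('F')` is not reached.
3. bare `except` matches → `items.append('U')` → items = ['G', 'U'].
4. finally always runs: `items.append('S')` → items = ['G', 'U', 'S'].
Result: ['G', 'U', 'S']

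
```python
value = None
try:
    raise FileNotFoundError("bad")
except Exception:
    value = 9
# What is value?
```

Step-by-step execution trace:
1. `raise FileNotFoundError(...)` raises FileNotFoundError.
2. `except Exception` matches (FileNotFoundError is a subclass of Exception) → value = 9.
Result: 9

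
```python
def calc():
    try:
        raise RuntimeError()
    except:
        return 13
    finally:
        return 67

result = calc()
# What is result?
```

Step-by-step execution trace:
1. `calc()` enters try: `raise RuntimeError()` raises RuntimeError.
2. bare `except` matches → `return 13` sets pending return value 13.
3. Before returning, `finally: return 67` runs and overrides the pending return.
4. calc() returns 67 → result = 67.
Result: 67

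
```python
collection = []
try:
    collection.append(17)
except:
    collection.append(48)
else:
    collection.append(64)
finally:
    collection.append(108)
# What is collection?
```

Step-by-step execution trace:
1. try: `collection.append(17)` → collection = [17]. No exception raised.
2. `except` is skipped.
3. `else` runs: `collection.append(64)` → collection = [17, 64].
4. `finally` always runs: `collection.append(108)` → collection = [17, 64, 108].
Result: [17, 64, 108]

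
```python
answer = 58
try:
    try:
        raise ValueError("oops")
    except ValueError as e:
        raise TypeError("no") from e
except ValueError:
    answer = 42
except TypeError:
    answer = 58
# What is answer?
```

Step-by-step execution trace:
1. Inner try raises ValueError; inner `except ValueError as e` catches it.
2. `raise TypeError(...) from e` raises TypeError (ValueError is attached as __cause__, but only TypeError is active).
3. Outer `except ValueError` does not match TypeError; skipped.
4. Outer `except TypeError` matches → answer = 58.
Result: 58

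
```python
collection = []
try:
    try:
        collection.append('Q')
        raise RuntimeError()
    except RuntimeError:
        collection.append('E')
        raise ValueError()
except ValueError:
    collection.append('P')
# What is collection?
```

Step-by-step execution trace:
1. Inner try: `collection.append('Q')` → collection = ['Q'].
2. `raise RuntimeError()` raises RuntimeError.
3. Inner `except RuntimeError` matches → `collection.append('E')` → collection = ['Q', 'E'].
4. `raise ValueError()` raises ValueError; propagates to outer try.
5. Outer `except ValueError` matches → `collection.append('P')` → collection = ['Q', 'E', 'P'].
Result: ['Q', 'E', 'P']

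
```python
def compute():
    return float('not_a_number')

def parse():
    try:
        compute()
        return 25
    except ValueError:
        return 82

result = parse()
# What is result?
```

Step-by-step execution trace:
1. `parse()` calls `compute()`.
2. `compute()` evaluates `float('not_a_number')`, which raises ValueError; it propagates to the caller.
3. `return 25` is not reached.
4. `except ValueError` in parse matches → returns 82.
5. result = 82.
Result: 82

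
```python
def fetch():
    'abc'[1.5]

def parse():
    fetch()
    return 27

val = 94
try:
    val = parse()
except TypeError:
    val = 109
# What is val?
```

Step-by-step execution trace:
1. val starts at 94.
2. try: `parse()` calls `fetch()`.
3. `fetch()` evaluates `'abc'[1.5]`, which raises TypeError; it propagates through parse (uncaught).
4. `return 27` in parse is not reached; the assignment to val does not complete.
5. `except TypeError` matches → val = 109.
Result: 109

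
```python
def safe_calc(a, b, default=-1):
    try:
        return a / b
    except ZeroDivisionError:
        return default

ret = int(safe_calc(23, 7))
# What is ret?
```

Step-by-step execution trace:
1. `safe_calc(23, 7)` enters try: `return 23 / 7` → returns 3.2857142857142856. No exception raised.
2. `except ZeroDivisionError` is skipped.
3. `int(3.2857142857142856)` → 3 → ret = 3.
Result: 3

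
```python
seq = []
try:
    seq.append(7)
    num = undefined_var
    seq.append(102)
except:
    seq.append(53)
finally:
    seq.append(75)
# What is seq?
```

Step-by-step execution trace:
1. try: `seq.append(7)` → seq = [7].
2. `num = undefined_var` raises NameError; `seq.append(102)` is not reached.
3. bare `except` matches → `seq.append(53)` → seq = [7, 53].
4. finally always runs: `seq.append(75)` → seq = [7, 53, 75].
Result: [7, 53, 75]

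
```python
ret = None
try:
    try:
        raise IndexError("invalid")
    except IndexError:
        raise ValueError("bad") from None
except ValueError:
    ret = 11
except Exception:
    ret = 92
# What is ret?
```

Step-by-step execution trace:
1. Inner try raises IndexError; inner `except IndexError` catches it.
2. `raise ValueError(...) from None` raises ValueError (from None suppresses __context__, but the active exception is still ValueError).
3. Outer `except ValueError` matches → ret = 11.
4. `except Exception` is not reached.
Result: 11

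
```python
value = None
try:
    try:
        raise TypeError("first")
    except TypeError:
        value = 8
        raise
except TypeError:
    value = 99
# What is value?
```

Step-by-step execution trace:
1. Inner try: `raise TypeError("first")` raises TypeError.
2. Inner `except TypeError` matches → value = 8.
3. bare `raise` re-raises the same TypeError.
4. Outer `except TypeError` matches → value = 99.
Result: 99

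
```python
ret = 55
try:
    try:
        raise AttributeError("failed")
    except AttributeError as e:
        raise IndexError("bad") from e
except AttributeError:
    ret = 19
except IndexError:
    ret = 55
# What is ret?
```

Step-by-step execution trace:
1. Inner try raises AttributeError; inner `except AttributeError as e` catches it.
2. `raise IndexError(...) from e` raises IndexError (AttributeError is attached as __cause__, but only IndexError is active).
3. Outer `except AttributeError` does not match IndexError; skipped.
4. Outer `except IndexError` matches → ret = 55.
Result: 55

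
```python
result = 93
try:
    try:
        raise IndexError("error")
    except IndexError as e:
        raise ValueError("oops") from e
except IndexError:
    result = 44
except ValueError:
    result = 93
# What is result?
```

Step-by-step execution trace:
1. Inner try raises IndexError; inner `except IndexError as e` catches it.
2. `raise ValueError(...) from e` raises ValueError (IndexError is attached as __cause__, but only ValueError is active).
3. Outer `except IndexError` does not match ValueError; skipped.
4. Outer `except ValueError` matches → result = 93.
Result: 93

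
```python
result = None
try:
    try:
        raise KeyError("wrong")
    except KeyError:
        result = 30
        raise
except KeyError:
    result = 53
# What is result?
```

Step-by-step execution trace:
1. Inner try: `raise KeyError("wrong")` raises KeyError.
2. Inner `except KeyError` matches → result = 30.
3. bare `raise` re-raises the same KeyError.
4. Outer `except KeyError` matches → result = 53.
Result: 53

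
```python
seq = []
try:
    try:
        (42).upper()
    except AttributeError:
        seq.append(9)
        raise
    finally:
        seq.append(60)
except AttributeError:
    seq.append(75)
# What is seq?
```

Step-by-step execution trace:
1. Inner try: `(42).upper()` raises AttributeError.
2. Inner `except AttributeError` matches → `seq.append(9)` → seq = [9].
3. bare `raise` re-raises AttributeError.
4. Inner `finally` runs during unwinding: `seq.append(60)` → seq = [9, 60].
5. Outer `except AttributeError` matches → `seq.append(75)` → seq = [9, 60, 75].
Result: [9, 60, 75]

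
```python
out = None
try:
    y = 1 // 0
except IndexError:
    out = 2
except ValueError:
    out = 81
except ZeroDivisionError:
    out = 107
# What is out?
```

Step-by-step execution trace:
1. `y = 1 // 0` raises ZeroDivisionError.
2. `except IndexError` does not match ZeroDivisionError; skipped.
3. `except ValueError` does not match ZeroDivisionError; skipped.
4. `except ZeroDivisionError` matches → out = 107.
Result: 107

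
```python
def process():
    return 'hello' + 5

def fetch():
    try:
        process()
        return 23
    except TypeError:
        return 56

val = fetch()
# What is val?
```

Step-by-step execution trace:
1. `fetch()` calls `process()`.
2. `process()` evaluates `'hello' + 5`, which raises TypeError; it propagates to the caller.
3. `return 23` is not reached.
4. `except TypeError` in fetch matches → returns 56.
5. val = 56.
Result: 56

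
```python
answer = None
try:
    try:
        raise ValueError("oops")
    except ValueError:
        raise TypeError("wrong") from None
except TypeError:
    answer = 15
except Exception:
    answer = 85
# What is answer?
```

Step-by-step execution trace:
1. Inner try raises ValueError; inner `except ValueError` catches it.
2. `raise TypeError(...) from None` raises TypeError (from None suppresses __context__, but the active exception is still TypeError).
3. Outer `except TypeError` matches → answer = 15.
4. `except Exception` is not reached.
Result: 15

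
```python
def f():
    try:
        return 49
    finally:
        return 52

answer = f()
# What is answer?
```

Step-by-step execution trace:
1. `f()` enters try: `return 49` sets pending return value 49.
2. Before returning, `finally: return 52` runs and overrides the pending return.
3. f() returns 52 → answer = 52.
Result: 52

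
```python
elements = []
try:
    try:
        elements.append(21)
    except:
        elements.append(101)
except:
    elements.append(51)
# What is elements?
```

Step-by-step execution trace:
1. Inner try: `elements.append(21)` → elements = [21]. No exception raised.
2. Inner `except` is skipped.
3. Inner try completes normally; outer `except` is skipped.
Result: [21]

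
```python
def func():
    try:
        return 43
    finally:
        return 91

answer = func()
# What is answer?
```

Step-by-step execution trace:
1. `func()` enters try: `return 43` sets pending return value 43.
2. Before returning, `finally: return 91` runs and overrides the pending return.
3. func() returns 91 → answer = 91.
Result: 91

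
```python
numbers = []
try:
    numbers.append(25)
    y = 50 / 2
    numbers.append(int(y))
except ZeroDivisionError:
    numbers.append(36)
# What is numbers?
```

Step-by-step execution trace:
1. try: `numbers.append(25)` → numbers = [25].
2. `y = 50 / 2` → y = 25.0. No exception raised.
3. `numbers.append(int(y))` → numbers = [25, 25].
4. `except ZeroDivisionError` is skipped (no exception was raised).
Result: [25, 25]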